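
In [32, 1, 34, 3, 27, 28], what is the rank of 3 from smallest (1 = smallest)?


Sort ascending: [1, 3, 27, 28, 32, 34]
Find 3 in the sorted list.
3 is at position 2 (1-indexed).
Final answer: 2


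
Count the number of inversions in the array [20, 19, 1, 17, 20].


For each element, count the later elements that are smaller than it:
  20 (index 0): smaller elements after it = [19, 1, 17] -> 3
  19 (index 1): smaller elements after it = [1, 17] -> 2
  1 (index 2): smaller elements after it = [] -> 0
  17 (index 3): smaller elements after it = [] -> 0
Total inversions = 3 + 2 + 0 + 0 = 5
Final answer: 5


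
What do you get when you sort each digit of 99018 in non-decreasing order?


The number 99018 has digits: 9, 9, 0, 1, 8
Sorted: 0, 1, 8, 9, 9
Joining the sorted digits gives the result.
Final answer: 01899


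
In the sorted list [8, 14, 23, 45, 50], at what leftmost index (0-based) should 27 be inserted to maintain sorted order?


List is sorted: [8, 14, 23, 45, 50]
We need the leftmost position where 27 can be inserted, i.e. the first index whose element is >= 27 (or the end of the list if none is).
Binary search with low=0, high=5 (0-based indices):
  low=0, high=5, mid=2: a[2]=23 < 27, so low = 3
  low=3, high=5, mid=4: a[4]=50 >= 27, so high = 4
  low=3, high=4, mid=3: a[3]=45 >= 27, so high = 3
Now low = high = 3, so the insertion index is 3.
Final answer: 3


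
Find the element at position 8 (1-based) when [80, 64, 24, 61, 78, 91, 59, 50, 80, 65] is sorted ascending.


Sort ascending: [24, 50, 59, 61, 64, 65, 78, 80, 80, 91]
The 8th element (1-indexed) is at index 7.
Value = 80
Final answer: 80


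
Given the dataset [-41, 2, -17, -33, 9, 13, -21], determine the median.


First, sort the list: [-41, -33, -21, -17, 2, 9, 13]
The list has 7 elements (odd count).
The middle index is 3 (0-based), and the element there is -17.
Final answer: -17


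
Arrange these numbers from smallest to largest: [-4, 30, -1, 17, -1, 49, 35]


Original list: [-4, 30, -1, 17, -1, 49, 35]
Repeatedly take the smallest remaining element:
  Remaining [-4, 30, -1, 17, -1, 49, 35] -> smallest is -4
  Remaining [30, -1, 17, -1, 49, 35] -> smallest is -1
  Remaining [30, 17, -1, 49, 35] -> smallest is -1
  Remaining [30, 17, 49, 35] -> smallest is 17
  Remaining [30, 49, 35] -> smallest is 30
  Remaining [49, 35] -> smallest is 35
  Remaining [49] -> smallest is 49
Collecting the picks in order gives the sorted list.
Final answer: [-4, -1, -1, 17, 30, 35, 49]


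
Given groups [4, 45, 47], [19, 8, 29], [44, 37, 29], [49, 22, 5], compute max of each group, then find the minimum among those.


Find max of each group:
  Group 1: [4, 45, 47] -> max = 47
  Group 2: [19, 8, 29] -> max = 29
  Group 3: [44, 37, 29] -> max = 44
  Group 4: [49, 22, 5] -> max = 49
Maxes: [47, 29, 44, 49]
Minimum of maxes = 29
Final answer: 29


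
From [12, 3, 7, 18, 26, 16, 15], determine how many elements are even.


Check each element:
  12 is even
  3 is odd
  7 is odd
  18 is even
  26 is even
  16 is even
  15 is odd
Evens: [12, 18, 26, 16]
Count of evens = 4
Final answer: 4


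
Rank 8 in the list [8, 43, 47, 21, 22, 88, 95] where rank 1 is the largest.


Sort descending: [95, 88, 47, 43, 22, 21, 8]
Find 8 in the sorted list.
8 is at position 7.
Final answer: 7


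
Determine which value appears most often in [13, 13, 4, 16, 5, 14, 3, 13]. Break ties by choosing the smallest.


Count the frequency of each value:
  3 appears 1 time(s)
  4 appears 1 time(s)
  5 appears 1 time(s)
  13 appears 3 time(s)
  14 appears 1 time(s)
  16 appears 1 time(s)
Maximum frequency is 3.
Only 13 reaches that frequency, so it is the mode.
Final answer: 13


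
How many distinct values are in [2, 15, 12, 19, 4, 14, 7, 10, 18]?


List all unique values:
Distinct values: [2, 4, 7, 10, 12, 14, 15, 18, 19]
Count = 9
Final answer: 9


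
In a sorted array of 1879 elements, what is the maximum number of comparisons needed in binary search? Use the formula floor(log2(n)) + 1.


Binary search halves the search space each step.
Maximum comparisons = floor(log2(1879)) + 1
log2(1879) = 10.8757
floor(log2(1879)) = 10, so 10 + 1 = 11
Final answer: 11


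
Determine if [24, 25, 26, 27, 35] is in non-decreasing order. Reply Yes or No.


Check consecutive pairs:
  24 <= 25? True
  25 <= 26? True
  26 <= 27? True
  27 <= 35? True
Every consecutive pair is in order, so the list is non-decreasing.
Final answer: Yes


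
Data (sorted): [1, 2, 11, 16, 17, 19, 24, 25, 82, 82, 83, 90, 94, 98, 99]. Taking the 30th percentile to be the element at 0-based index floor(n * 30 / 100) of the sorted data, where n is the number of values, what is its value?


The dataset has n = 15 elements.
Index = floor(15 * 30 / 100) = floor(450 / 100) = floor(4.5) = 4
Counting from index 0 in the sorted data, the element at index 4 is 17.
Final answer: 17


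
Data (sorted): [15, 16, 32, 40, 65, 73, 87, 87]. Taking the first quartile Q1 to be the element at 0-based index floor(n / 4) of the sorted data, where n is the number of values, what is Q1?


The list has n = 8 elements.
Q1 index = floor(8 / 4) = floor(2) = 2
Counting from index 0 in the sorted data, the element at index 2 is 32.
Final answer: 32


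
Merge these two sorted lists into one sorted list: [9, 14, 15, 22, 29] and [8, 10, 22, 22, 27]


List A: [9, 14, 15, 22, 29]
List B: [8, 10, 22, 22, 27]
Repeatedly compare the front elements and take the smaller:
  9 vs 8 -> take 8
  9 vs 10 -> take 9
  14 vs 10 -> take 10
  14 vs 22 -> take 14
  15 vs 22 -> take 15
  22 vs 22 -> take 22
  29 vs 22 -> take 22
  29 vs 22 -> take 22
  29 vs 27 -> take 27
  B is exhausted; append the rest of A: [29]
Final answer: [8, 9, 10, 14, 15, 22, 22, 22, 27, 29]


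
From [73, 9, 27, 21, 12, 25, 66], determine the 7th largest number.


Sort descending: [73, 66, 27, 25, 21, 12, 9]
The 7th element (1-indexed) is at index 6.
Value = 9
Final answer: 9


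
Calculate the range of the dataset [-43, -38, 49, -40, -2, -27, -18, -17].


Maximum value: 49
Minimum value: -43
Range = 49 - (-43) = 92
Final answer: 92


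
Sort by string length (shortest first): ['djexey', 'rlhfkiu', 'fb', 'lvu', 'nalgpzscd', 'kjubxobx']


Compute lengths:
  'djexey' has length 6
  'rlhfkiu' has length 7
  'fb' has length 2
  'lvu' has length 3
  'nalgpzscd' has length 9
  'kjubxobx' has length 8
Lengths in increasing order: 2 < 3 < 6 < 7 < 8 < 9
Listing the words in that order gives the answer.
Final answer: ['fb', 'lvu', 'djexey', 'rlhfkiu', 'kjubxobx', 'nalgpzscd']


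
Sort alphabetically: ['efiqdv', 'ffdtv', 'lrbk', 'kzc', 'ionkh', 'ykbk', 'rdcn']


Compare strings character by character (the first differing letter decides):
  'efiqdv' < 'ffdtv' since 'e' < 'f' at position 1
  'ffdtv' < 'ionkh' since 'f' < 'i' at position 1
  'ionkh' < 'kzc' since 'i' < 'k' at position 1
  'kzc' < 'lrbk' since 'k' < 'l' at position 1
  'lrbk' < 'rdcn' since 'l' < 'r' at position 1
  'rdcn' < 'ykbk' since 'r' < 'y' at position 1
Chaining these comparisons gives the alphabetical order.
Final answer: ['efiqdv', 'ffdtv', 'ionkh', 'kzc', 'lrbk', 'rdcn', 'ykbk']


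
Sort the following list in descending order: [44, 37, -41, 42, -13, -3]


Original list: [44, 37, -41, 42, -13, -3]
Repeatedly take the largest remaining element:
  Remaining [44, 37, -41, 42, -13, -3] -> largest is 44
  Remaining [37, -41, 42, -13, -3] -> largest is 42
  Remaining [37, -41, -13, -3] -> largest is 37
  Remaining [-41, -13, -3] -> largest is -3
  Remaining [-41, -13] -> largest is -13
  Remaining [-41] -> largest is -41
Collecting the picks in order gives the descending list.
Final answer: [44, 42, 37, -3, -13, -41]


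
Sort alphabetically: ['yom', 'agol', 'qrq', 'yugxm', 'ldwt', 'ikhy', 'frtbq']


Compare strings character by character (the first differing letter decides):
  'agol' < 'frtbq' since 'a' < 'f' at position 1
  'frtbq' < 'ikhy' since 'f' < 'i' at position 1
  'ikhy' < 'ldwt' since 'i' < 'l' at position 1
  'ldwt' < 'qrq' since 'l' < 'q' at position 1
  'qrq' < 'yom' since 'q' < 'y' at position 1
  'yom' < 'yugxm' since 'o' < 'u' at position 2
Chaining these comparisons gives the alphabetical order.
Final answer: ['agol', 'frtbq', 'ikhy', 'ldwt', 'qrq', 'yom', 'yugxm']


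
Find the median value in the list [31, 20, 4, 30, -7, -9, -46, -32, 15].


First, sort the list: [-46, -32, -9, -7, 4, 15, 20, 30, 31]
The list has 9 elements (odd count).
The middle index is 4 (0-based), and the element there is 4.
Final answer: 4


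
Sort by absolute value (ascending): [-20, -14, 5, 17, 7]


Compute absolute values:
  |-20| = 20
  |-14| = 14
  |5| = 5
  |17| = 17
  |7| = 7
Absolute values in increasing order: 5 < 7 < 14 < 17 < 20
Listing the original numbers in that order gives the answer.
Final answer: [5, 7, -14, 17, -20]


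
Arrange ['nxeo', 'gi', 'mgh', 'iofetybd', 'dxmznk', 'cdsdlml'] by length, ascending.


Compute lengths:
  'nxeo' has length 4
  'gi' has length 2
  'mgh' has length 3
  'iofetybd' has length 8
  'dxmznk' has length 6
  'cdsdlml' has length 7
Lengths in increasing order: 2 < 3 < 4 < 6 < 7 < 8
Listing the words in that order gives the answer.
Final answer: ['gi', 'mgh', 'nxeo', 'dxmznk', 'cdsdlml', 'iofetybd']


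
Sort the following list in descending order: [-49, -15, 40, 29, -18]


Original list: [-49, -15, 40, 29, -18]
Repeatedly take the largest remaining element:
  Remaining [-49, -15, 40, 29, -18] -> largest is 40
  Remaining [-49, -15, 29, -18] -> largest is 29
  Remaining [-49, -15, -18] -> largest is -15
  Remaining [-49, -18] -> largest is -18
  Remaining [-49] -> largest is -49
Collecting the picks in order gives the descending list.
Final answer: [40, 29, -15, -18, -49]


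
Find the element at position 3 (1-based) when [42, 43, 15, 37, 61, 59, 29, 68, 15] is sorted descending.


Sort descending: [68, 61, 59, 43, 42, 37, 29, 15, 15]
The 3rd element (1-indexed) is at index 2.
Value = 59
Final answer: 59


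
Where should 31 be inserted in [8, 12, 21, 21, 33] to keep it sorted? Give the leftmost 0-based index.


List is sorted: [8, 12, 21, 21, 33]
We need the leftmost position where 31 can be inserted, i.e. the first index whose element is >= 31 (or the end of the list if none is).
Binary search with low=0, high=5 (0-based indices):
  low=0, high=5, mid=2: a[2]=21 < 31, so low = 3
  low=3, high=5, mid=4: a[4]=33 >= 31, so high = 4
  low=3, high=4, mid=3: a[3]=21 < 31, so low = 4
Now low = high = 4, so the insertion index is 4.
Final answer: 4


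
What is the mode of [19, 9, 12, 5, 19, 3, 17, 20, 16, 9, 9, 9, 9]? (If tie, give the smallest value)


Count the frequency of each value:
  3 appears 1 time(s)
  5 appears 1 time(s)
  9 appears 5 time(s)
  12 appears 1 time(s)
  16 appears 1 time(s)
  17 appears 1 time(s)
  19 appears 2 time(s)
  20 appears 1 time(s)
Maximum frequency is 5.
Only 9 reaches that frequency, so it is the mode.
Final answer: 9


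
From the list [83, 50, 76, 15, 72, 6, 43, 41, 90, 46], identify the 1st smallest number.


Sort ascending: [6, 15, 41, 43, 46, 50, 72, 76, 83, 90]
The 1st element (1-indexed) is at index 0.
Value = 6
Final answer: 6


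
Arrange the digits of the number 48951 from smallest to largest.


The number 48951 has digits: 4, 8, 9, 5, 1
Sorted: 1, 4, 5, 8, 9
Joining the sorted digits gives the result.
Final answer: 14589


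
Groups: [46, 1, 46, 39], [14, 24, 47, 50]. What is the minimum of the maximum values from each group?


Find max of each group:
  Group 1: [46, 1, 46, 39] -> max = 46
  Group 2: [14, 24, 47, 50] -> max = 50
Maxes: [46, 50]
Minimum of maxes = 46
Final answer: 46


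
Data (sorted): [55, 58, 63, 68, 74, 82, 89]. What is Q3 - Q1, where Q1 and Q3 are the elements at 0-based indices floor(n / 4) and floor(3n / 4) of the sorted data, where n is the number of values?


The data has n = 7 elements.
Q1 index = floor(7 / 4) = floor(1.75) = 1; Q3 index = floor(3 * 7 / 4) = floor(5.25) = 5
Q1 = element at index 1 = 58
Q3 = element at index 5 = 82
IQR = 82 - 58 = 24
Final answer: 24


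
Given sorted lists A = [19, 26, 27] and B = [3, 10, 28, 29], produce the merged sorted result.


List A: [19, 26, 27]
List B: [3, 10, 28, 29]
Repeatedly compare the front elements and take the smaller:
  19 vs 3 -> take 3
  19 vs 10 -> take 10
  19 vs 28 -> take 19
  26 vs 28 -> take 26
  27 vs 28 -> take 27
  A is exhausted; append the rest of B: [28, 29]
Final answer: [3, 10, 19, 26, 27, 28, 29]


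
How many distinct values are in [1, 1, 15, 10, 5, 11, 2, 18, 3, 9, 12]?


List all unique values:
Distinct values: [1, 2, 3, 5, 9, 10, 11, 12, 15, 18]
Count = 10
Final answer: 10


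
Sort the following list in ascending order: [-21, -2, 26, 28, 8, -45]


Original list: [-21, -2, 26, 28, 8, -45]
Repeatedly take the smallest remaining element:
  Remaining [-21, -2, 26, 28, 8, -45] -> smallest is -45
  Remaining [-21, -2, 26, 28, 8] -> smallest is -21
  Remaining [-2, 26, 28, 8] -> smallest is -2
  Remaining [26, 28, 8] -> smallest is 8
  Remaining [26, 28] -> smallest is 26
  Remaining [28] -> smallest is 28
Collecting the picks in order gives the sorted list.
Final answer: [-45, -21, -2, 8, 26, 28]


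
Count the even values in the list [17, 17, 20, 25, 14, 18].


Check each element:
  17 is odd
  17 is odd
  20 is even
  25 is odd
  14 is even
  18 is even
Evens: [20, 14, 18]
Count of evens = 3
Final answer: 3


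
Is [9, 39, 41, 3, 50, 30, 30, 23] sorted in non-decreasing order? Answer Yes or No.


Check consecutive pairs:
  9 <= 39? True
  39 <= 41? True
  41 <= 3? False
  3 <= 50? True
  50 <= 30? False
  30 <= 30? True
  30 <= 23? False
3 consecutive pair(s) are out of order, so the list is not sorted.
Final answer: No


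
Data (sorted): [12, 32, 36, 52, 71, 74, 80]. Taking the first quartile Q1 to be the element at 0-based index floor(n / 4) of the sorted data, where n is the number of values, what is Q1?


The list has n = 7 elements.
Q1 index = floor(7 / 4) = floor(1.75) = 1
Counting from index 0 in the sorted data, the element at index 1 is 32.
Final answer: 32


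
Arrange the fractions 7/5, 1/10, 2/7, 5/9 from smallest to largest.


Convert to decimal for comparison:
  7/5 = 1.4
  1/10 = 0.1
  2/7 = 0.2857
  5/9 = 0.5556
Decimals in increasing order: 0.1 < 0.2857 < 0.5556 < 1.4
Writing each back as its fraction gives the sorted order.
Final answer: 1/10, 2/7, 5/9, 7/5


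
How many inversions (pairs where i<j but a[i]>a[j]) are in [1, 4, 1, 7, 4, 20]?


For each element, count the later elements that are smaller than it:
  1 (index 0): smaller elements after it = [] -> 0
  4 (index 1): smaller elements after it = [1] -> 1
  1 (index 2): smaller elements after it = [] -> 0
  7 (index 3): smaller elements after it = [4] -> 1
  4 (index 4): smaller elements after it = [] -> 0
Total inversions = 0 + 1 + 0 + 1 + 0 = 2
Final answer: 2


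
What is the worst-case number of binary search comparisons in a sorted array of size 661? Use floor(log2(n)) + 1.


Binary search halves the search space each step.
Maximum comparisons = floor(log2(661)) + 1
log2(661) = 9.3685
floor(log2(661)) = 9, so 9 + 1 = 10
Final answer: 10


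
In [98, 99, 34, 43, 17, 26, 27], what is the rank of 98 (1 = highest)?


Sort descending: [99, 98, 43, 34, 27, 26, 17]
Find 98 in the sorted list.
98 is at position 2.
Final answer: 2


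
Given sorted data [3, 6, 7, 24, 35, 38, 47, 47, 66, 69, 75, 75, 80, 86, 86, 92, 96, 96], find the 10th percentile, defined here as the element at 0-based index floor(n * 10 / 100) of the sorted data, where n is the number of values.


The dataset has n = 18 elements.
Index = floor(18 * 10 / 100) = floor(180 / 100) = floor(1.8) = 1
Counting from index 0 in the sorted data, the element at index 1 is 6.
Final answer: 6


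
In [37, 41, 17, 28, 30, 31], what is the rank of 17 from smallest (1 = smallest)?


Sort ascending: [17, 28, 30, 31, 37, 41]
Find 17 in the sorted list.
17 is at position 1 (1-indexed).
Final answer: 1


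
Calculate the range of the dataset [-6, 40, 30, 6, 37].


Maximum value: 40
Minimum value: -6
Range = 40 - (-6) = 46
Final answer: 46


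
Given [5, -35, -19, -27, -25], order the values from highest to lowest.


Original list: [5, -35, -19, -27, -25]
Repeatedly take the largest remaining element:
  Remaining [5, -35, -19, -27, -25] -> largest is 5
  Remaining [-35, -19, -27, -25] -> largest is -19
  Remaining [-35, -27, -25] -> largest is -25
  Remaining [-35, -27] -> largest is -27
  Remaining [-35] -> largest is -35
Collecting the picks in order gives the descending list.
Final answer: [5, -19, -25, -27, -35]


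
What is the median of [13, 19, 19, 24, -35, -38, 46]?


First, sort the list: [-38, -35, 13, 19, 19, 24, 46]
The list has 7 elements (odd count).
The middle index is 3 (0-based), and the element there is 19.
Final answer: 19


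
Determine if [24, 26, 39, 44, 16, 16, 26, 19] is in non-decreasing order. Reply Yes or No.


Check consecutive pairs:
  24 <= 26? True
  26 <= 39? True
  39 <= 44? True
  44 <= 16? False
  16 <= 16? True
  16 <= 26? True
  26 <= 19? False
2 consecutive pair(s) are out of order, so the list is not sorted.
Final answer: No


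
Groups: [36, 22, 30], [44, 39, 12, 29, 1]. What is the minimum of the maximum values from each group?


Find max of each group:
  Group 1: [36, 22, 30] -> max = 36
  Group 2: [44, 39, 12, 29, 1] -> max = 44
Maxes: [36, 44]
Minimum of maxes = 36
Final answer: 36


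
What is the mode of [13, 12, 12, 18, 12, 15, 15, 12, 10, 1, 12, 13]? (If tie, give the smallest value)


Count the frequency of each value:
  1 appears 1 time(s)
  10 appears 1 time(s)
  12 appears 5 time(s)
  13 appears 2 time(s)
  15 appears 2 time(s)
  18 appears 1 time(s)
Maximum frequency is 5.
Only 12 reaches that frequency, so it is the mode.
Final answer: 12


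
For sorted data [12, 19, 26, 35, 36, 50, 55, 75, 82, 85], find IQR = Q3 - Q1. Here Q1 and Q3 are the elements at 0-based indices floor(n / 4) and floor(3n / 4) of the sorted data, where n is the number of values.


The data has n = 10 elements.
Q1 index = floor(10 / 4) = floor(2.5) = 2; Q3 index = floor(3 * 10 / 4) = floor(7.5) = 7
Q1 = element at index 2 = 26
Q3 = element at index 7 = 75
IQR = 75 - 26 = 49
Final answer: 49


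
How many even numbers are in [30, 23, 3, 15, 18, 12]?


Check each element:
  30 is even
  23 is odd
  3 is odd
  15 is odd
  18 is even
  12 is even
Evens: [30, 18, 12]
Count of evens = 3
Final answer: 3


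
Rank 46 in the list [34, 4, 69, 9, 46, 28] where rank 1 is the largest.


Sort descending: [69, 46, 34, 28, 9, 4]
Find 46 in the sorted list.
46 is at position 2.
Final answer: 2


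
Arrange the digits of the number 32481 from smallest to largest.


The number 32481 has digits: 3, 2, 4, 8, 1
Sorted: 1, 2, 3, 4, 8
Joining the sorted digits gives the result.
Final answer: 12348


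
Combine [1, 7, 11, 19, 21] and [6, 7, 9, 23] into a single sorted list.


List A: [1, 7, 11, 19, 21]
List B: [6, 7, 9, 23]
Repeatedly compare the front elements and take the smaller:
  1 vs 6 -> take 1
  7 vs 6 -> take 6
  7 vs 7 -> take 7
  11 vs 7 -> take 7
  11 vs 9 -> take 9
  11 vs 23 -> take 11
  19 vs 23 -> take 19
  21 vs 23 -> take 21
  A is exhausted; append the rest of B: [23]
Final answer: [1, 6, 7, 7, 9, 11, 19, 21, 23]


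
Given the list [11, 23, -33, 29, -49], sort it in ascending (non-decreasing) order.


Original list: [11, 23, -33, 29, -49]
Repeatedly take the smallest remaining element:
  Remaining [11, 23, -33, 29, -49] -> smallest is -49
  Remaining [11, 23, -33, 29] -> smallest is -33
  Remaining [11, 23, 29] -> smallest is 11
  Remaining [23, 29] -> smallest is 23
  Remaining [29] -> smallest is 29
Collecting the picks in order gives the sorted list.
Final answer: [-49, -33, 11, 23, 29]


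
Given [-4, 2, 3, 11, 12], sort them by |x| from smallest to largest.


Compute absolute values:
  |-4| = 4
  |2| = 2
  |3| = 3
  |11| = 11
  |12| = 12
Absolute values in increasing order: 2 < 3 < 4 < 11 < 12
Listing the original numbers in that order gives the answer.
Final answer: [2, 3, -4, 11, 12]


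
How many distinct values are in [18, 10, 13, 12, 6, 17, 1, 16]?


List all unique values:
Distinct values: [1, 6, 10, 12, 13, 16, 17, 18]
Count = 8
Final answer: 8


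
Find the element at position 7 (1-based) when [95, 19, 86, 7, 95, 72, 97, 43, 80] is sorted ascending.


Sort ascending: [7, 19, 43, 72, 80, 86, 95, 95, 97]
The 7th element (1-indexed) is at index 6.
Value = 95
Final answer: 95


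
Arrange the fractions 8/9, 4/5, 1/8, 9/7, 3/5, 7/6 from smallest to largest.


Convert to decimal for comparison:
  8/9 = 0.8889
  4/5 = 0.8
  1/8 = 0.125
  9/7 = 1.2857
  3/5 = 0.6
  7/6 = 1.1667
Decimals in increasing order: 0.125 < 0.6 < 0.8 < 0.8889 < 1.1667 < 1.2857
Writing each back as its fraction gives the sorted order.
Final answer: 1/8, 3/5, 4/5, 8/9, 7/6, 9/7


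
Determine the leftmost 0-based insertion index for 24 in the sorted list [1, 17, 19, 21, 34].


List is sorted: [1, 17, 19, 21, 34]
We need the leftmost position where 24 can be inserted, i.e. the first index whose element is >= 24 (or the end of the list if none is).
Binary search with low=0, high=5 (0-based indices):
  low=0, high=5, mid=2: a[2]=19 < 24, so low = 3
  low=3, high=5, mid=4: a[4]=34 >= 24, so high = 4
  low=3, high=4, mid=3: a[3]=21 < 24, so low = 4
Now low = high = 4, so the insertion index is 4.
Final answer: 4


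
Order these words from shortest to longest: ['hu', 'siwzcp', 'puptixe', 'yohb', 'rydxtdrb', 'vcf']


Compute lengths:
  'hu' has length 2
  'siwzcp' has length 6
  'puptixe' has length 7
  'yohb' has length 4
  'rydxtdrb' has length 8
  'vcf' has length 3
Lengths in increasing order: 2 < 3 < 4 < 6 < 7 < 8
Listing the words in that order gives the answer.
Final answer: ['hu', 'vcf', 'yohb', 'siwzcp', 'puptixe', 'rydxtdrb']


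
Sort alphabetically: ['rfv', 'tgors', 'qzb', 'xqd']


Compare strings character by character (the first differing letter decides):
  'qzb' < 'rfv' since 'q' < 'r' at position 1
  'rfv' < 'tgors' since 'r' < 't' at position 1
  'tgors' < 'xqd' since 't' < 'x' at position 1
Chaining these comparisons gives the alphabetical order.
Final answer: ['qzb', 'rfv', 'tgors', 'xqd']


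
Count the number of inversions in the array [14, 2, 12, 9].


For each element, count the later elements that are smaller than it:
  14 (index 0): smaller elements after it = [2, 12, 9] -> 3
  2 (index 1): smaller elements after it = [] -> 0
  12 (index 2): smaller elements after it = [9] -> 1
Total inversions = 3 + 0 + 1 = 4
Final answer: 4


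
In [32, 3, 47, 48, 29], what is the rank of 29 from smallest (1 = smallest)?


Sort ascending: [3, 29, 32, 47, 48]
Find 29 in the sorted list.
29 is at position 2 (1-indexed).
Final answer: 2


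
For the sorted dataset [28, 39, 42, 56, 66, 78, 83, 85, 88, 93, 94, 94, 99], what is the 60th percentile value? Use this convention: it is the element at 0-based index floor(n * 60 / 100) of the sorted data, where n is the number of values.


The dataset has n = 13 elements.
Index = floor(13 * 60 / 100) = floor(780 / 100) = floor(7.8) = 7
Counting from index 0 in the sorted data, the element at index 7 is 85.
Final answer: 85


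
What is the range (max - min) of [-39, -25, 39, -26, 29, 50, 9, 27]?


Maximum value: 50
Minimum value: -39
Range = 50 - (-39) = 89
Final answer: 89


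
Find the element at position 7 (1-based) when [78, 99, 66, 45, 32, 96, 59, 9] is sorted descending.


Sort descending: [99, 96, 78, 66, 59, 45, 32, 9]
The 7th element (1-indexed) is at index 6.
Value = 32
Final answer: 32


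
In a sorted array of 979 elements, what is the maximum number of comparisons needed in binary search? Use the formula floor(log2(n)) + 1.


Binary search halves the search space each step.
Maximum comparisons = floor(log2(979)) + 1
log2(979) = 9.9352
floor(log2(979)) = 9, so 9 + 1 = 10
Final answer: 10


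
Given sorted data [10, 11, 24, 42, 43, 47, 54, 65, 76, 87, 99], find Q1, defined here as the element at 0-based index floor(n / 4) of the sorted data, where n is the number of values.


The list has n = 11 elements.
Q1 index = floor(11 / 4) = floor(2.75) = 2
Counting from index 0 in the sorted data, the element at index 2 is 24.
Final answer: 24


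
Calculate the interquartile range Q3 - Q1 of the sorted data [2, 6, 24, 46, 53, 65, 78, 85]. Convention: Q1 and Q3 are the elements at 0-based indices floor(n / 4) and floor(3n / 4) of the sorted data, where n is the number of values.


The data has n = 8 elements.
Q1 index = floor(8 / 4) = floor(2) = 2; Q3 index = floor(3 * 8 / 4) = floor(6) = 6
Q1 = element at index 2 = 24
Q3 = element at index 6 = 78
IQR = 78 - 24 = 54
Final answer: 54


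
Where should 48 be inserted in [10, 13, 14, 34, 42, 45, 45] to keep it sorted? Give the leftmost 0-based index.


List is sorted: [10, 13, 14, 34, 42, 45, 45]
We need the leftmost position where 48 can be inserted, i.e. the first index whose element is >= 48 (or the end of the list if none is).
Binary search with low=0, high=7 (0-based indices):
  low=0, high=7, mid=3: a[3]=34 < 48, so low = 4
  low=4, high=7, mid=5: a[5]=45 < 48, so low = 6
  low=6, high=7, mid=6: a[6]=45 < 48, so low = 7
Now low = high = 7, so the insertion index is 7.
Final answer: 7


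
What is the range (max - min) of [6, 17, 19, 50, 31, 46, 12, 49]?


Maximum value: 50
Minimum value: 6
Range = 50 - 6 = 44
Final answer: 44


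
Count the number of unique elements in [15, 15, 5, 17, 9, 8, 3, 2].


List all unique values:
Distinct values: [2, 3, 5, 8, 9, 15, 17]
Count = 7
Final answer: 7


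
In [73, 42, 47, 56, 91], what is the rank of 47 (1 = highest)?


Sort descending: [91, 73, 56, 47, 42]
Find 47 in the sorted list.
47 is at position 4.
Final answer: 4


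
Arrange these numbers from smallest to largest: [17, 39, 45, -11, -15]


Original list: [17, 39, 45, -11, -15]
Repeatedly take the smallest remaining element:
  Remaining [17, 39, 45, -11, -15] -> smallest is -15
  Remaining [17, 39, 45, -11] -> smallest is -11
  Remaining [17, 39, 45] -> smallest is 17
  Remaining [39, 45] -> smallest is 39
  Remaining [45] -> smallest is 45
Collecting the picks in order gives the sorted list.
Final answer: [-15, -11, 17, 39, 45]


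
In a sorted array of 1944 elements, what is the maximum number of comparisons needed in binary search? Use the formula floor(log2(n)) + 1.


Binary search halves the search space each step.
Maximum comparisons = floor(log2(1944)) + 1
log2(1944) = 10.9248
floor(log2(1944)) = 10, so 10 + 1 = 11
Final answer: 11


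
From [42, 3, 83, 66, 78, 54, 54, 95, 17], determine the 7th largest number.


Sort descending: [95, 83, 78, 66, 54, 54, 42, 17, 3]
The 7th element (1-indexed) is at index 6.
Value = 42
Final answer: 42


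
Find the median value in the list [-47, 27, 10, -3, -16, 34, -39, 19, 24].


First, sort the list: [-47, -39, -16, -3, 10, 19, 24, 27, 34]
The list has 9 elements (odd count).
The middle index is 4 (0-based), and the element there is 10.
Final answer: 10


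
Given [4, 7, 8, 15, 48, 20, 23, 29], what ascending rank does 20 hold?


Sort ascending: [4, 7, 8, 15, 20, 23, 29, 48]
Find 20 in the sorted list.
20 is at position 5 (1-indexed).
Final answer: 5


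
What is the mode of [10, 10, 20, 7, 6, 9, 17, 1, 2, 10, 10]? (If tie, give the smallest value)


Count the frequency of each value:
  1 appears 1 time(s)
  2 appears 1 time(s)
  6 appears 1 time(s)
  7 appears 1 time(s)
  9 appears 1 time(s)
  10 appears 4 time(s)
  17 appears 1 time(s)
  20 appears 1 time(s)
Maximum frequency is 4.
Only 10 reaches that frequency, so it is the mode.
Final answer: 10


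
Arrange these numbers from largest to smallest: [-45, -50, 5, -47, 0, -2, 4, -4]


Original list: [-45, -50, 5, -47, 0, -2, 4, -4]
Repeatedly take the largest remaining element:
  Remaining [-45, -50, 5, -47, 0, -2, 4, -4] -> largest is 5
  Remaining [-45, -50, -47, 0, -2, 4, -4] -> largest is 4
  Remaining [-45, -50, -47, 0, -2, -4] -> largest is 0
  Remaining [-45, -50, -47, -2, -4] -> largest is -2
  Remaining [-45, -50, -47, -4] -> largest is -4
  Remaining [-45, -50, -47] -> largest is -45
  Remaining [-50, -47] -> largest is -47
  Remaining [-50] -> largest is -50
Collecting the picks in order gives the descending list.
Final answer: [5, 4, 0, -2, -4, -45, -47, -50]


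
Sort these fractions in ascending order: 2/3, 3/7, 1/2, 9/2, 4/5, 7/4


Convert to decimal for comparison:
  2/3 = 0.6667
  3/7 = 0.4286
  1/2 = 0.5
  9/2 = 4.5
  4/5 = 0.8
  7/4 = 1.75
Decimals in increasing order: 0.4286 < 0.5 < 0.6667 < 0.8 < 1.75 < 4.5
Writing each back as its fraction gives the sorted order.
Final answer: 3/7, 1/2, 2/3, 4/5, 7/4, 9/2


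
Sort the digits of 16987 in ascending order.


The number 16987 has digits: 1, 6, 9, 8, 7
Sorted: 1, 6, 7, 8, 9
Joining the sorted digits gives the result.
Final answer: 16789


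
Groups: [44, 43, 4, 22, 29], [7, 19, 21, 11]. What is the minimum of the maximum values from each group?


Find max of each group:
  Group 1: [44, 43, 4, 22, 29] -> max = 44
  Group 2: [7, 19, 21, 11] -> max = 21
Maxes: [44, 21]
Minimum of maxes = 21
Final answer: 21


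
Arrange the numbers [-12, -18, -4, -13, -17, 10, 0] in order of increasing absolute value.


Compute absolute values:
  |-12| = 12
  |-18| = 18
  |-4| = 4
  |-13| = 13
  |-17| = 17
  |10| = 10
  |0| = 0
Absolute values in increasing order: 0 < 4 < 10 < 12 < 13 < 17 < 18
Listing the original numbers in that order gives the answer.
Final answer: [0, -4, 10, -12, -13, -17, -18]


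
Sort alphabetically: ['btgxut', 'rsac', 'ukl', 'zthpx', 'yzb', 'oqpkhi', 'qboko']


Compare strings character by character (the first differing letter decides):
  'btgxut' < 'oqpkhi' since 'b' < 'o' at position 1
  'oqpkhi' < 'qboko' since 'o' < 'q' at position 1
  'qboko' < 'rsac' since 'q' < 'r' at position 1
  'rsac' < 'ukl' since 'r' < 'u' at position 1
  'ukl' < 'yzb' since 'u' < 'y' at position 1
  'yzb' < 'zthpx' since 'y' < 'z' at position 1
Chaining these comparisons gives the alphabetical order.
Final answer: ['btgxut', 'oqpkhi', 'qboko', 'rsac', 'ukl', 'yzb', 'zthpx']


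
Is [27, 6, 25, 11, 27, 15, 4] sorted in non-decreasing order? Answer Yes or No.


Check consecutive pairs:
  27 <= 6? False
  6 <= 25? True
  25 <= 11? False
  11 <= 27? True
  27 <= 15? False
  15 <= 4? False
4 consecutive pair(s) are out of order, so the list is not sorted.
Final answer: No


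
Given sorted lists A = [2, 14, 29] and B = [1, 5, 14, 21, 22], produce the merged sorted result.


List A: [2, 14, 29]
List B: [1, 5, 14, 21, 22]
Repeatedly compare the front elements and take the smaller:
  2 vs 1 -> take 1
  2 vs 5 -> take 2
  14 vs 5 -> take 5
  14 vs 14 -> take 14
  29 vs 14 -> take 14
  29 vs 21 -> take 21
  29 vs 22 -> take 22
  B is exhausted; append the rest of A: [29]
Final answer: [1, 2, 5, 14, 14, 21, 22, 29]


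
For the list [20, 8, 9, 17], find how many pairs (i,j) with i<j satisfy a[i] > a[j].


For each element, count the later elements that are smaller than it:
  20 (index 0): smaller elements after it = [8, 9, 17] -> 3
  8 (index 1): smaller elements after it = [] -> 0
  9 (index 2): smaller elements after it = [] -> 0
Total inversions = 3 + 0 + 0 = 3
Final answer: 3


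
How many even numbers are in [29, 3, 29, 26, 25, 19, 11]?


Check each element:
  29 is odd
  3 is odd
  29 is odd
  26 is even
  25 is odd
  19 is odd
  11 is odd
Evens: [26]
Count of evens = 1
Final answer: 1


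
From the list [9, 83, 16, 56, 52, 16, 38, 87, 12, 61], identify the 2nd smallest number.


Sort ascending: [9, 12, 16, 16, 38, 52, 56, 61, 83, 87]
The 2nd element (1-indexed) is at index 1.
Value = 12
Final answer: 12


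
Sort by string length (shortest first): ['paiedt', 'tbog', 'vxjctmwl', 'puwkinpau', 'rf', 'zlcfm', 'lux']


Compute lengths:
  'paiedt' has length 6
  'tbog' has length 4
  'vxjctmwl' has length 8
  'puwkinpau' has length 9
  'rf' has length 2
  'zlcfm' has length 5
  'lux' has length 3
Lengths in increasing order: 2 < 3 < 4 < 5 < 6 < 8 < 9
Listing the words in that order gives the answer.
Final answer: ['rf', 'lux', 'tbog', 'zlcfm', 'paiedt', 'vxjctmwl', 'puwkinpau']


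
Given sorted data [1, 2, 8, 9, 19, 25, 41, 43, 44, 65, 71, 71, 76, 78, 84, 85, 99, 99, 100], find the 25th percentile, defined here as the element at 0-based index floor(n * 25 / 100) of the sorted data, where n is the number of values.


The dataset has n = 19 elements.
Index = floor(19 * 25 / 100) = floor(475 / 100) = floor(4.75) = 4
Counting from index 0 in the sorted data, the element at index 4 is 19.
Final answer: 19


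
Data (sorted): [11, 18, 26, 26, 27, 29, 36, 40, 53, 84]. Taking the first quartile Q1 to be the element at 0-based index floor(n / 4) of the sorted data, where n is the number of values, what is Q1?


The list has n = 10 elements.
Q1 index = floor(10 / 4) = floor(2.5) = 2
Counting from index 0 in the sorted data, the element at index 2 is 26.
Final answer: 26


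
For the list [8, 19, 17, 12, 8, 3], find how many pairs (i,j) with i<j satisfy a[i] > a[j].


For each element, count the later elements that are smaller than it:
  8 (index 0): smaller elements after it = [3] -> 1
  19 (index 1): smaller elements after it = [17, 12, 8, 3] -> 4
  17 (index 2): smaller elements after it = [12, 8, 3] -> 3
  12 (index 3): smaller elements after it = [8, 3] -> 2
  8 (index 4): smaller elements after it = [3] -> 1
Total inversions = 1 + 4 + 3 + 2 + 1 = 11
Final answer: 11


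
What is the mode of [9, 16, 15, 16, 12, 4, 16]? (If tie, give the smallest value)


Count the frequency of each value:
  4 appears 1 time(s)
  9 appears 1 time(s)
  12 appears 1 time(s)
  15 appears 1 time(s)
  16 appears 3 time(s)
Maximum frequency is 3.
Only 16 reaches that frequency, so it is the mode.
Final answer: 16


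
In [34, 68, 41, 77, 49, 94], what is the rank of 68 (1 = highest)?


Sort descending: [94, 77, 68, 49, 41, 34]
Find 68 in the sorted list.
68 is at position 3.
Final answer: 3


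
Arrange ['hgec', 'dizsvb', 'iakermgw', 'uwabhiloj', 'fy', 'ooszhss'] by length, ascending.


Compute lengths:
  'hgec' has length 4
  'dizsvb' has length 6
  'iakermgw' has length 8
  'uwabhiloj' has length 9
  'fy' has length 2
  'ooszhss' has length 7
Lengths in increasing order: 2 < 4 < 6 < 7 < 8 < 9
Listing the words in that order gives the answer.
Final answer: ['fy', 'hgec', 'dizsvb', 'ooszhss', 'iakermgw', 'uwabhiloj']


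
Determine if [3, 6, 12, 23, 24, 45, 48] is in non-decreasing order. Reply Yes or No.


Check consecutive pairs:
  3 <= 6? True
  6 <= 12? True
  12 <= 23? True
  23 <= 24? True
  24 <= 45? True
  45 <= 48? True
Every consecutive pair is in order, so the list is non-decreasing.
Final answer: Yes


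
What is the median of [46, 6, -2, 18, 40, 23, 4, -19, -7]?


First, sort the list: [-19, -7, -2, 4, 6, 18, 23, 40, 46]
The list has 9 elements (odd count).
The middle index is 4 (0-based), and the element there is 6.
Final answer: 6


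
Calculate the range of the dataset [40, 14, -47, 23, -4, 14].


Maximum value: 40
Minimum value: -47
Range = 40 - (-47) = 87
Final answer: 87


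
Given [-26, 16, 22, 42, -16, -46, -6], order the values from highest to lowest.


Original list: [-26, 16, 22, 42, -16, -46, -6]
Repeatedly take the largest remaining element:
  Remaining [-26, 16, 22, 42, -16, -46, -6] -> largest is 42
  Remaining [-26, 16, 22, -16, -46, -6] -> largest is 22
  Remaining [-26, 16, -16, -46, -6] -> largest is 16
  Remaining [-26, -16, -46, -6] -> largest is -6
  Remaining [-26, -16, -46] -> largest is -16
  Remaining [-26, -46] -> largest is -26
  Remaining [-46] -> largest is -46
Collecting the picks in order gives the descending list.
Final answer: [42, 22, 16, -6, -16, -26, -46]


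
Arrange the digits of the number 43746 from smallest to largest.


The number 43746 has digits: 4, 3, 7, 4, 6
Sorted: 3, 4, 4, 6, 7
Joining the sorted digits gives the result.
Final answer: 34467


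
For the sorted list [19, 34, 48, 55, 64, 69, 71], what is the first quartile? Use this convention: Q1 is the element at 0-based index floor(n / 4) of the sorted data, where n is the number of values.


The list has n = 7 elements.
Q1 index = floor(7 / 4) = floor(1.75) = 1
Counting from index 0 in the sorted data, the element at index 1 is 34.
Final answer: 34


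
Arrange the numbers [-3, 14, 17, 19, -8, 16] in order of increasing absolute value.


Compute absolute values:
  |-3| = 3
  |14| = 14
  |17| = 17
  |19| = 19
  |-8| = 8
  |16| = 16
Absolute values in increasing order: 3 < 8 < 14 < 16 < 17 < 19
Listing the original numbers in that order gives the answer.
Final answer: [-3, -8, 14, 16, 17, 19]


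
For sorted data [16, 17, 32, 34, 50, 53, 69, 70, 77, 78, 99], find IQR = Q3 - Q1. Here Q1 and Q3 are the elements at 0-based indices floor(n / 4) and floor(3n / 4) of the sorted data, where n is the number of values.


The data has n = 11 elements.
Q1 index = floor(11 / 4) = floor(2.75) = 2; Q3 index = floor(3 * 11 / 4) = floor(8.25) = 8
Q1 = element at index 2 = 32
Q3 = element at index 8 = 77
IQR = 77 - 32 = 45
Final answer: 45


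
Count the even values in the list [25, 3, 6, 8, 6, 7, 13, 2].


Check each element:
  25 is odd
  3 is odd
  6 is even
  8 is even
  6 is even
  7 is odd
  13 is odd
  2 is even
Evens: [6, 8, 6, 2]
Count of evens = 4
Final answer: 4


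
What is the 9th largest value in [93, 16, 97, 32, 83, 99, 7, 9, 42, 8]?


Sort descending: [99, 97, 93, 83, 42, 32, 16, 9, 8, 7]
The 9th element (1-indexed) is at index 8.
Value = 8
Final answer: 8


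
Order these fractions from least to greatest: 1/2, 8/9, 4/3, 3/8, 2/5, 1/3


Convert to decimal for comparison:
  1/2 = 0.5
  8/9 = 0.8889
  4/3 = 1.3333
  3/8 = 0.375
  2/5 = 0.4
  1/3 = 0.3333
Decimals in increasing order: 0.3333 < 0.375 < 0.4 < 0.5 < 0.8889 < 1.3333
Writing each back as its fraction gives the sorted order.
Final answer: 1/3, 3/8, 2/5, 1/2, 8/9, 4/3


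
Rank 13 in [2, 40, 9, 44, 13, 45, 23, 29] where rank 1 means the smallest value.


Sort ascending: [2, 9, 13, 23, 29, 40, 44, 45]
Find 13 in the sorted list.
13 is at position 3 (1-indexed).
Final answer: 3


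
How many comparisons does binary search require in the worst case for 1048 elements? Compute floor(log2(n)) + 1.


Binary search halves the search space each step.
Maximum comparisons = floor(log2(1048)) + 1
log2(1048) = 10.0334
floor(log2(1048)) = 10, so 10 + 1 = 11
Final answer: 11


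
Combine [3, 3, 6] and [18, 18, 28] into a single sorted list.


List A: [3, 3, 6]
List B: [18, 18, 28]
Repeatedly compare the front elements and take the smaller:
  3 vs 18 -> take 3
  3 vs 18 -> take 3
  6 vs 18 -> take 6
  A is exhausted; append the rest of B: [18, 18, 28]
Final answer: [3, 3, 6, 18, 18, 28]


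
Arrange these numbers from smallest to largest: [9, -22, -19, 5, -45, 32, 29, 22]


Original list: [9, -22, -19, 5, -45, 32, 29, 22]
Repeatedly take the smallest remaining element:
  Remaining [9, -22, -19, 5, -45, 32, 29, 22] -> smallest is -45
  Remaining [9, -22, -19, 5, 32, 29, 22] -> smallest is -22
  Remaining [9, -19, 5, 32, 29, 22] -> smallest is -19
  Remaining [9, 5, 32, 29, 22] -> smallest is 5
  Remaining [9, 32, 29, 22] -> smallest is 9
  Remaining [32, 29, 22] -> smallest is 22
  Remaining [32, 29] -> smallest is 29
  Remaining [32] -> smallest is 32
Collecting the picks in order gives the sorted list.
Final answer: [-45, -22, -19, 5, 9, 22, 29, 32]


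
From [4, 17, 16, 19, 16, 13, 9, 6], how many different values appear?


List all unique values:
Distinct values: [4, 6, 9, 13, 16, 17, 19]
Count = 7
Final answer: 7


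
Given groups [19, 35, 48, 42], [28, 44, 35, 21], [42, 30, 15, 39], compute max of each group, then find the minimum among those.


Find max of each group:
  Group 1: [19, 35, 48, 42] -> max = 48
  Group 2: [28, 44, 35, 21] -> max = 44
  Group 3: [42, 30, 15, 39] -> max = 42
Maxes: [48, 44, 42]
Minimum of maxes = 42
Final answer: 42
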